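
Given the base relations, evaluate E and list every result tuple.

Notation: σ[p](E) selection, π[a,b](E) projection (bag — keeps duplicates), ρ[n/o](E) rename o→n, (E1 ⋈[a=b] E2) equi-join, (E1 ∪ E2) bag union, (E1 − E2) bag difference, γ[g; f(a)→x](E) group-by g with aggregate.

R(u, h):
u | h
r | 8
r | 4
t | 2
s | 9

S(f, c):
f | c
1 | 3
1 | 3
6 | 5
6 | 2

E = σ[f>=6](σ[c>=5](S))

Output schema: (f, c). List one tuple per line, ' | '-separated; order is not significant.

Row counts bottom-up:
  S → 4
  σ[c>=5](S) → 1
  σ[f>=6](σ[c>=5](S)) → 1

== RESULT ==
f | c
6 | 5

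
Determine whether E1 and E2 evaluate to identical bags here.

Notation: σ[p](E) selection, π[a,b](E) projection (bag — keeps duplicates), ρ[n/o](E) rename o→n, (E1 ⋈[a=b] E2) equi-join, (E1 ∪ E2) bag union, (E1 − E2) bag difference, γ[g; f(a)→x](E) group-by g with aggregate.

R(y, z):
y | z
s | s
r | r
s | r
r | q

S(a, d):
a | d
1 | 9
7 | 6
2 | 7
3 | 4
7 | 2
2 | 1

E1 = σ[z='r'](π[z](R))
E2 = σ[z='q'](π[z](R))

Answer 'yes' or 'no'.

E1 subexpression sizes:
  R → 4
  π[z](R) → 4
  σ[z='r'](π[z](R)) → 2
E2 subexpression sizes:
  R → 4
  π[z](R) → 4
  σ[z='q'](π[z](R)) → 1

E1 result:
z
r
r
E2 result:
z
q
Witness: ('q',) appears 0× in E1 but 1× in E2.

no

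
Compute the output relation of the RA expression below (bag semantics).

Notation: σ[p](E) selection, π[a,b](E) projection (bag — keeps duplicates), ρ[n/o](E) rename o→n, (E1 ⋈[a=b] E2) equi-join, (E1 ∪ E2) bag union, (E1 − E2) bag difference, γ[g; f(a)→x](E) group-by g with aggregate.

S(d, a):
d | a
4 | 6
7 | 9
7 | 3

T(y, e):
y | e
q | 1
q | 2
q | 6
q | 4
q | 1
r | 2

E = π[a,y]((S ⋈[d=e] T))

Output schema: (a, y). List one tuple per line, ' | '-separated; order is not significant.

Subexpression sizes:
  S → 3
  T → 6
  (S ⋈[d=e] T) → 1
  π[a,y]((S ⋈[d=e] T)) → 1

== RESULT ==
a | y
6 | q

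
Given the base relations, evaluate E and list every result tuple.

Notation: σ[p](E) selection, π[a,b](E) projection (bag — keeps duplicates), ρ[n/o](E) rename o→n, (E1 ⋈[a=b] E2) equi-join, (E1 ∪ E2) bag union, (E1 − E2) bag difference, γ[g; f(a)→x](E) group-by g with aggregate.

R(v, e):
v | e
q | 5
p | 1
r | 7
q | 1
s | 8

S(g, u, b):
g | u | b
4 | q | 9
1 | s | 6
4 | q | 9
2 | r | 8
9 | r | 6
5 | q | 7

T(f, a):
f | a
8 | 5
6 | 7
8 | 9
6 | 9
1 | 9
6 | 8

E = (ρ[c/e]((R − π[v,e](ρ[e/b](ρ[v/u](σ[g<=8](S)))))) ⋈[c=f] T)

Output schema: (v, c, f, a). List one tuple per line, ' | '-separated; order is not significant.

Stepwise |·|:
  R → 5
  S → 6
  σ[g<=8](S) → 5
  ρ[v/u](σ[g<=8](S)) → 5
  ρ[e/b](ρ[v/u](σ[g<=8](S))) → 5
  π[v,e](ρ[e/b](ρ[v/u](σ[g<=8](S)))) → 5
  (R − π[v,e](ρ[e/b](ρ[v/u](σ[g<=8](S))))) → 5
  ρ[c/e]((R − π[v,e](ρ[e/b](ρ[v/u](σ[g<=8](S)))))) → 5
  T → 6
  (ρ[c/e]((R − π[v,e](ρ[e/b](ρ[v/u](σ[g<=8](S)))))) ⋈[c=f] T) → 4

== RESULT ==
v | c | f | a
p | 1 | 1 | 9
q | 1 | 1 | 9
s | 8 | 8 | 5
s | 8 | 8 | 9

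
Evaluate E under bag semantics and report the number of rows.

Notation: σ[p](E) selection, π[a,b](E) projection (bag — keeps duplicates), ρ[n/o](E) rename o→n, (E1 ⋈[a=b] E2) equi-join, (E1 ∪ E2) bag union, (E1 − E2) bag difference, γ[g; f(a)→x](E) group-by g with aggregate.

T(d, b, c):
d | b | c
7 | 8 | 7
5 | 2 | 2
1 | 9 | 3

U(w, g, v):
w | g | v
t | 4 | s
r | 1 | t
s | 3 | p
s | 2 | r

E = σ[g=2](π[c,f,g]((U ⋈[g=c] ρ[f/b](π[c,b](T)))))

Stepwise |·|:
  U → 4
  T → 3
  π[c,b](T) → 3
  ρ[f/b](π[c,b](T)) → 3
  (U ⋈[g=c] ρ[f/b](π[c,b](T))) → 2
  π[c,f,g]((U ⋈[g=c] ρ[f/b](π[c,b](T)))) → 2
  σ[g=2](π[c,f,g]((U ⋈[g=c] ρ[f/b](π[c,b](T))))) → 1

|E| = 1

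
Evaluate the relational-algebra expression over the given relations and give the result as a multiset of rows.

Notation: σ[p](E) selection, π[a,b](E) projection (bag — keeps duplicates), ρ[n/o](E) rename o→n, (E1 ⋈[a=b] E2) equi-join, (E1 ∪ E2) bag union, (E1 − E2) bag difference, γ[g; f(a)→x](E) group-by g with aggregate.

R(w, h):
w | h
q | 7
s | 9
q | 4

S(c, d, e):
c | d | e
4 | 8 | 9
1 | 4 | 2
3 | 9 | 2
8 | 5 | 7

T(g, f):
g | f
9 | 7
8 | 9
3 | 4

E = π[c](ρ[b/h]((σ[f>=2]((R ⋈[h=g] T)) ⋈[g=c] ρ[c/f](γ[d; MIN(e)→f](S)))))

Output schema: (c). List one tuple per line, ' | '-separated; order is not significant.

Subexpression sizes:
  R → 3
  T → 3
  (R ⋈[h=g] T) → 1
  σ[f>=2]((R ⋈[h=g] T)) → 1
  S → 4
  γ[d; MIN(e)→f](S) → 4
  ρ[c/f](γ[d; MIN(e)→f](S)) → 4
  (σ[f>=2]((R ⋈[h=g] T)) ⋈[g=c] ρ[c/f](γ[d; MIN(e)→f](S))) → 1
  ρ[b/h]((σ[f>=2]((R ⋈[h=g] T)) ⋈[g=c] ρ[c/f](γ[d; MIN(e)→f](S)))) → 1
  π[c](ρ[b/h]((σ[f>=2]((R ⋈[h=g] T)) ⋈[g=c] ρ[c/f](γ[d; MIN(e)→f](S))))) → 1

== RESULT ==
c
9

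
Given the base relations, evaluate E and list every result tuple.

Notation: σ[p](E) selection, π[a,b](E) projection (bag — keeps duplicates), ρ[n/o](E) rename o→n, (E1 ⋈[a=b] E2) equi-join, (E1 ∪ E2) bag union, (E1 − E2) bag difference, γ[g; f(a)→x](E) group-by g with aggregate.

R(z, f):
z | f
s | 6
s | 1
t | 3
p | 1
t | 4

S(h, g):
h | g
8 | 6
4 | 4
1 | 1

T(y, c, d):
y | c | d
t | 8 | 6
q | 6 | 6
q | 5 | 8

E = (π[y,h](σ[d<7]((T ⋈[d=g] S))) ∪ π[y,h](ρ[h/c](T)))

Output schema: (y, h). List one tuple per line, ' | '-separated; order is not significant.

Row counts bottom-up:
  T → 3
  S → 3
  (T ⋈[d=g] S) → 2
  σ[d<7]((T ⋈[d=g] S)) → 2
  π[y,h](σ[d<7]((T ⋈[d=g] S))) → 2
  T → 3
  ρ[h/c](T) → 3
  π[y,h](ρ[h/c](T)) → 3
  (π[y,h](σ[d<7]((T ⋈[d=g] S))) ∪ π[y,h](ρ[h/c](T))) → 5

== RESULT ==
y | h
q | 5
q | 6
q | 8
t | 8
t | 8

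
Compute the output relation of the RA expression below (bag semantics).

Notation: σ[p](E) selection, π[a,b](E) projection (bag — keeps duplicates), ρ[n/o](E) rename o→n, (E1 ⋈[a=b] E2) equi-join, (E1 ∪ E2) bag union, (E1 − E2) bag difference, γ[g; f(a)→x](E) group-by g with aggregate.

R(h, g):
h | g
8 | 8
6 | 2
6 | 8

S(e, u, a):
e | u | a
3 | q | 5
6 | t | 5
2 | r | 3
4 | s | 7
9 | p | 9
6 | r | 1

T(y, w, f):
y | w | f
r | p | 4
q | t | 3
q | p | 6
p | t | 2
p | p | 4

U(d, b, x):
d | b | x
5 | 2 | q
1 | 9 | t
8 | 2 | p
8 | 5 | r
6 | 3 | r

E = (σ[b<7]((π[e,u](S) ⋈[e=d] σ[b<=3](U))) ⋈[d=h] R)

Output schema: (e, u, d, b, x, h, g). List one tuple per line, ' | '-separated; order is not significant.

Stepwise |·|:
  S → 6
  π[e,u](S) → 6
  U → 5
  σ[b<=3](U) → 3
  (π[e,u](S) ⋈[e=d] σ[b<=3](U)) → 2
  σ[b<7]((π[e,u](S) ⋈[e=d] σ[b<=3](U))) → 2
  R → 3
  (σ[b<7]((π[e,u](S) ⋈[e=d] σ[b<=3](U))) ⋈[d=h] R) → 4

== RESULT ==
e | u | d | b | x | h | g
6 | r | 6 | 3 | r | 6 | 2
6 | r | 6 | 3 | r | 6 | 8
6 | t | 6 | 3 | r | 6 | 2
6 | t | 6 | 3 | r | 6 | 8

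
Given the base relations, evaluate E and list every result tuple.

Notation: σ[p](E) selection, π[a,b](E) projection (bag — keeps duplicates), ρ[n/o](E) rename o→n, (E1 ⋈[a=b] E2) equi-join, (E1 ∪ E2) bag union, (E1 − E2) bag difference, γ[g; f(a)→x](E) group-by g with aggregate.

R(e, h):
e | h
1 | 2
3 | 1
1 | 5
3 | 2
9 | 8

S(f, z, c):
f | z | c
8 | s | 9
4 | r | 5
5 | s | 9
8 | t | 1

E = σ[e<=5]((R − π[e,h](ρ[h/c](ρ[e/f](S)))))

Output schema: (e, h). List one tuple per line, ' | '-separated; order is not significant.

Per-node cardinality:
  R → 5
  S → 4
  ρ[e/f](S) → 4
  ρ[h/c](ρ[e/f](S)) → 4
  π[e,h](ρ[h/c](ρ[e/f](S))) → 4
  (R − π[e,h](ρ[h/c](ρ[e/f](S)))) → 5
  σ[e<=5]((R − π[e,h](ρ[h/c](ρ[e/f](S))))) → 4

== RESULT ==
e | h
1 | 2
1 | 5
3 | 1
3 | 2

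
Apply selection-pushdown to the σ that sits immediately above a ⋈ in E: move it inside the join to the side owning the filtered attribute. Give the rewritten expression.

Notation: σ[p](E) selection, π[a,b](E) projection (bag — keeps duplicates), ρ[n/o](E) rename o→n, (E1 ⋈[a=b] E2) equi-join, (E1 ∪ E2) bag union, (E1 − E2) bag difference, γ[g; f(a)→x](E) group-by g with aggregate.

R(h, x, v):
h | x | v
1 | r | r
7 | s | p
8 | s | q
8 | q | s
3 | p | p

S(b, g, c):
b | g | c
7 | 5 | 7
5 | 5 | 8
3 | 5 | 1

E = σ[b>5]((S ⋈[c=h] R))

σ filters on b, owned by the left side.
E' = (σ[b>5](S) ⋈[c=h] R)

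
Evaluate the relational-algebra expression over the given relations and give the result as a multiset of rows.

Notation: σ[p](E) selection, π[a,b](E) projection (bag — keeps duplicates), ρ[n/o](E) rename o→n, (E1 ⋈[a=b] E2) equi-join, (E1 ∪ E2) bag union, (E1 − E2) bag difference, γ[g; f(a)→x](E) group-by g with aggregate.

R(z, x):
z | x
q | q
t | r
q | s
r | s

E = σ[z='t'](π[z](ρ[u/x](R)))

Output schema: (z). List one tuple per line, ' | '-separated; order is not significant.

Stepwise |·|:
  R → 4
  ρ[u/x](R) → 4
  π[z](ρ[u/x](R)) → 4
  σ[z='t'](π[z](ρ[u/x](R))) → 1

== RESULT ==
z
t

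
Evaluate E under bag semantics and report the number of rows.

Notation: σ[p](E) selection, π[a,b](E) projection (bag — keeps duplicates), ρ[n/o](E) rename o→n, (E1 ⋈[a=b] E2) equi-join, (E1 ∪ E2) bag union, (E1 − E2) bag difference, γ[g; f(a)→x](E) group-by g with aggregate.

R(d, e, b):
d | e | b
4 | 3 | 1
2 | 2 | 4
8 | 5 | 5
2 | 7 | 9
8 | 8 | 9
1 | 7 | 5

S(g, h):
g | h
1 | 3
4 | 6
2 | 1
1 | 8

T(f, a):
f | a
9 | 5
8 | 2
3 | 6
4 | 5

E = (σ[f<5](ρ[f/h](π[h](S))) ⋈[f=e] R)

Per-node cardinality:
  S → 4
  π[h](S) → 4
  ρ[f/h](π[h](S)) → 4
  σ[f<5](ρ[f/h](π[h](S))) → 2
  R → 6
  (σ[f<5](ρ[f/h](π[h](S))) ⋈[f=e] R) → 1

|E| = 1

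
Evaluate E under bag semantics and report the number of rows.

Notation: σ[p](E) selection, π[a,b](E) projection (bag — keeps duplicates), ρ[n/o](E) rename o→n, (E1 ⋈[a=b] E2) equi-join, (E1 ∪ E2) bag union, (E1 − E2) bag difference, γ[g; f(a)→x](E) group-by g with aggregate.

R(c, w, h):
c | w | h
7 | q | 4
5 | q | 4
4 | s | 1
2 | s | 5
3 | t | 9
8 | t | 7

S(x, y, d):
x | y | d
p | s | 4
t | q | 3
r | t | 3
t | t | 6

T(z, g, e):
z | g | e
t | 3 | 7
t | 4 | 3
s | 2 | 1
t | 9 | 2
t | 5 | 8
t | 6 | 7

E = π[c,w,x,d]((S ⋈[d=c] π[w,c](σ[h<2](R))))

Per-node cardinality:
  S → 4
  R → 6
  σ[h<2](R) → 1
  π[w,c](σ[h<2](R)) → 1
  (S ⋈[d=c] π[w,c](σ[h<2](R))) → 1
  π[c,w,x,d]((S ⋈[d=c] π[w,c](σ[h<2](R)))) → 1

|E| = 1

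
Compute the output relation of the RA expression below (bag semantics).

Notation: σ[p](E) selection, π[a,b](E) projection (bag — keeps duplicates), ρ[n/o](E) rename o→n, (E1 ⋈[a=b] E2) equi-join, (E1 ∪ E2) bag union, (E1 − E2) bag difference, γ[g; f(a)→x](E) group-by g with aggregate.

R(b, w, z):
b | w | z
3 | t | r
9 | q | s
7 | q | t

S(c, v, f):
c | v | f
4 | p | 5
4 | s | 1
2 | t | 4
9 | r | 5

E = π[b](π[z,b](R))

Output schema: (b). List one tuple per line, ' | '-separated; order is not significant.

Row counts bottom-up:
  R → 3
  π[z,b](R) → 3
  π[b](π[z,b](R)) → 3

== RESULT ==
b
3
7
9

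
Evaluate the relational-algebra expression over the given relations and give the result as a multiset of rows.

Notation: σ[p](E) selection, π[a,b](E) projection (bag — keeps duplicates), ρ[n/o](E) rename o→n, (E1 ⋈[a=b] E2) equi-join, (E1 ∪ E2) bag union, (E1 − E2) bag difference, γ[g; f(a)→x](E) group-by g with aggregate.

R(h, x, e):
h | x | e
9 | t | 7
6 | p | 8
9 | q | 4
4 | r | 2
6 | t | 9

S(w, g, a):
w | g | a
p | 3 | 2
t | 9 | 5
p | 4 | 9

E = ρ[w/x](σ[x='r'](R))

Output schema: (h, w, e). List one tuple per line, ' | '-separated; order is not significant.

Row counts bottom-up:
  R → 5
  σ[x='r'](R) → 1
  ρ[w/x](σ[x='r'](R)) → 1

== RESULT ==
h | w | e
4 | r | 2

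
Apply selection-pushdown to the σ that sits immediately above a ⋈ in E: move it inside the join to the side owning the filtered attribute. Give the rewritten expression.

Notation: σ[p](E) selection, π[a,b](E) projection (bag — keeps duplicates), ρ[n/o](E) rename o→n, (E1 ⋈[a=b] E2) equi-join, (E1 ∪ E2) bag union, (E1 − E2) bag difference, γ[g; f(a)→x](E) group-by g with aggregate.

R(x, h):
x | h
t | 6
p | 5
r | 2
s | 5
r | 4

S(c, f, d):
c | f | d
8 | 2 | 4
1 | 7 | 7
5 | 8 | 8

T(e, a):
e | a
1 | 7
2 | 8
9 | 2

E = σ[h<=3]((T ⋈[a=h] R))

σ filters on h, owned by the right side.
E' = (T ⋈[a=h] σ[h<=3](R))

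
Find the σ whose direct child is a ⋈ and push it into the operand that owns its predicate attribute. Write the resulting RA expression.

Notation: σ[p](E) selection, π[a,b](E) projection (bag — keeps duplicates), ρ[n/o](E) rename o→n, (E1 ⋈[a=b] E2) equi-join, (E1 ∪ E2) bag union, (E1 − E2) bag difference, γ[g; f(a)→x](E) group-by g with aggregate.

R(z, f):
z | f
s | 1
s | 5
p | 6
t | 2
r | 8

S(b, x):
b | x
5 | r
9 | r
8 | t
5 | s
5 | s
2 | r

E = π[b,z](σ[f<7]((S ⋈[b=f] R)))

σ filters on f, owned by the right side.
E' = π[b,z]((S ⋈[b=f] σ[f<7](R)))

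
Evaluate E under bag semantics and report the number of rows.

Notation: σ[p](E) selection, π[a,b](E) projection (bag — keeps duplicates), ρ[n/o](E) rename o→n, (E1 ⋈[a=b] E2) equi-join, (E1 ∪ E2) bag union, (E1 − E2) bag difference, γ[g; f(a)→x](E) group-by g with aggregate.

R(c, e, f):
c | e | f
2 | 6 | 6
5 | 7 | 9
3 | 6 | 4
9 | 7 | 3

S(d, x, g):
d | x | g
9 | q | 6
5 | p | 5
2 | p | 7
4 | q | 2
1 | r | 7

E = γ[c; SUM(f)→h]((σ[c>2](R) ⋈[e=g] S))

Subexpression sizes:
  R → 4
  σ[c>2](R) → 3
  S → 5
  (σ[c>2](R) ⋈[e=g] S) → 5
  γ[c; SUM(f)→h]((σ[c>2](R) ⋈[e=g] S)) → 3

|E| = 3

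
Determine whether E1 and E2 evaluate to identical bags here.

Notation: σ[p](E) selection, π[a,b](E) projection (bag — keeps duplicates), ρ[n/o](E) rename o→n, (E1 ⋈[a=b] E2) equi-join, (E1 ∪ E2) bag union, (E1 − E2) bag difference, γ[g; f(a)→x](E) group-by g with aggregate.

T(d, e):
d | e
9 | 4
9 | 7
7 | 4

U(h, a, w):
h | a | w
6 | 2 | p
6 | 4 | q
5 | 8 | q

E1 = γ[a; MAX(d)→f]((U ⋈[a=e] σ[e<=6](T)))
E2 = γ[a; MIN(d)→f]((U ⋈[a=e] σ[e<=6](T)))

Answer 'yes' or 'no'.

E1 subexpression sizes:
  U → 3
  T → 3
  σ[e<=6](T) → 2
  (U ⋈[a=e] σ[e<=6](T)) → 2
  γ[a; MAX(d)→f]((U ⋈[a=e] σ[e<=6](T))) → 1
E2 subexpression sizes:
  U → 3
  T → 3
  σ[e<=6](T) → 2
  (U ⋈[a=e] σ[e<=6](T)) → 2
  γ[a; MIN(d)→f]((U ⋈[a=e] σ[e<=6](T))) → 1

E1 result:
a | f
4 | 9
E2 result:
a | f
4 | 7
Witness: (4, 9) appears 1× in E1 but 0× in E2.

no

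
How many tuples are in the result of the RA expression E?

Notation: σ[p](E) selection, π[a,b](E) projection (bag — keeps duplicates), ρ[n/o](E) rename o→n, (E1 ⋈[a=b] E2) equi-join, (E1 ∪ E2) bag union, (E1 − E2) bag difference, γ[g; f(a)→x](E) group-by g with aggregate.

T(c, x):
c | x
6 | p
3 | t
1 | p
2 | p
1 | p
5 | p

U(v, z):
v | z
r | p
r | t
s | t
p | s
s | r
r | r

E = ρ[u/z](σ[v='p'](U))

Subexpression sizes:
  U → 6
  σ[v='p'](U) → 1
  ρ[u/z](σ[v='p'](U)) → 1

|E| = 1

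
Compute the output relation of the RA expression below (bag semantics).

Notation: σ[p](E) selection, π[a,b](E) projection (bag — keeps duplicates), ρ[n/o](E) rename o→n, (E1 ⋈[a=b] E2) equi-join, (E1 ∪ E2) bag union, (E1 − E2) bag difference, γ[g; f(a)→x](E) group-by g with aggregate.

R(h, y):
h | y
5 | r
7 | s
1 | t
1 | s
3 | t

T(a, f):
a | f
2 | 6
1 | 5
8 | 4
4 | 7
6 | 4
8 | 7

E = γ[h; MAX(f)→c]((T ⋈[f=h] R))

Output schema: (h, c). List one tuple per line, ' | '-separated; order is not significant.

Stepwise |·|:
  T → 6
  R → 5
  (T ⋈[f=h] R) → 3
  γ[h; MAX(f)→c]((T ⋈[f=h] R)) → 2

== RESULT ==
h | c
5 | 5
7 | 7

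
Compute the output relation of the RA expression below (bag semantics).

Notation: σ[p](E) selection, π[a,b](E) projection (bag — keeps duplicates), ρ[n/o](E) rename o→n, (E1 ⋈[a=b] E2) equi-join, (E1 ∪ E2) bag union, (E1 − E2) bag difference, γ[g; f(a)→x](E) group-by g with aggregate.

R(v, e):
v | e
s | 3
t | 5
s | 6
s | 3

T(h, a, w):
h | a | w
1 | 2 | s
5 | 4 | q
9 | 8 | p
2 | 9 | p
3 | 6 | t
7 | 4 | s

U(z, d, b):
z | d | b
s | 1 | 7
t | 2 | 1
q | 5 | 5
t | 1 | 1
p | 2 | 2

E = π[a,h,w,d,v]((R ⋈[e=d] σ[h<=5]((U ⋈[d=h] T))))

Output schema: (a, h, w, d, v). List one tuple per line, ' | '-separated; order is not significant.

Subexpression sizes:
  R → 4
  U → 5
  T → 6
  (U ⋈[d=h] T) → 5
  σ[h<=5]((U ⋈[d=h] T)) → 5
  (R ⋈[e=d] σ[h<=5]((U ⋈[d=h] T))) → 1
  π[a,h,w,d,v]((R ⋈[e=d] σ[h<=5]((U ⋈[d=h] T)))) → 1

== RESULT ==
a | h | w | d | v
4 | 5 | q | 5 | t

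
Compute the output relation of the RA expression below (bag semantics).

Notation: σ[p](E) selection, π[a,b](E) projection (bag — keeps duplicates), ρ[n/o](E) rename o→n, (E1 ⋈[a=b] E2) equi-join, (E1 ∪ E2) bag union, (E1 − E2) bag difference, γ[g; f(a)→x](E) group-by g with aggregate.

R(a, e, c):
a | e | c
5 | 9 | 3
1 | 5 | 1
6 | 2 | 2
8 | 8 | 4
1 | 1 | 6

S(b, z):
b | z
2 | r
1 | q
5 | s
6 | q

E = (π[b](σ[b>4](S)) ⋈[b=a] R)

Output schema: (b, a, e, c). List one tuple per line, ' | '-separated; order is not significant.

Row counts bottom-up:
  S → 4
  σ[b>4](S) → 2
  π[b](σ[b>4](S)) → 2
  R → 5
  (π[b](σ[b>4](S)) ⋈[b=a] R) → 2

== RESULT ==
b | a | e | c
5 | 5 | 9 | 3
6 | 6 | 2 | 2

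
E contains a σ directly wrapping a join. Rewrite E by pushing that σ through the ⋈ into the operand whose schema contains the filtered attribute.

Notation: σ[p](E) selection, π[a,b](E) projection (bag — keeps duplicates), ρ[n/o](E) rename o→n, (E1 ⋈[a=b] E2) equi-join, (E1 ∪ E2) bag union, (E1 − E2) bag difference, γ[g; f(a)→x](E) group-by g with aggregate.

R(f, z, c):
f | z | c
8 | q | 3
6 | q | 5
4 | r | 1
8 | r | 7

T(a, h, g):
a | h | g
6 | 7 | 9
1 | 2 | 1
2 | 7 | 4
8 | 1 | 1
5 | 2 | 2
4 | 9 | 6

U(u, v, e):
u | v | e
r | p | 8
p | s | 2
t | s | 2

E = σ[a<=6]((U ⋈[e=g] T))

σ filters on a, owned by the right side.
E' = (U ⋈[e=g] σ[a<=6](T))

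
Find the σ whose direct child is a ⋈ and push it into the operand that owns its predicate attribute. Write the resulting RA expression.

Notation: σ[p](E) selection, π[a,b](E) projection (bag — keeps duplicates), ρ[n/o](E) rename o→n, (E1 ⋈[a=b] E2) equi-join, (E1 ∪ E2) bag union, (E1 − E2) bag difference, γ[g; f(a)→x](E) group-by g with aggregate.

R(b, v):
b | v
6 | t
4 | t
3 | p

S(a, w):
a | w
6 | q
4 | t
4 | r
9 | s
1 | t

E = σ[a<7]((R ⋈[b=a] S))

σ filters on a, owned by the right side.
E' = (R ⋈[b=a] σ[a<7](S))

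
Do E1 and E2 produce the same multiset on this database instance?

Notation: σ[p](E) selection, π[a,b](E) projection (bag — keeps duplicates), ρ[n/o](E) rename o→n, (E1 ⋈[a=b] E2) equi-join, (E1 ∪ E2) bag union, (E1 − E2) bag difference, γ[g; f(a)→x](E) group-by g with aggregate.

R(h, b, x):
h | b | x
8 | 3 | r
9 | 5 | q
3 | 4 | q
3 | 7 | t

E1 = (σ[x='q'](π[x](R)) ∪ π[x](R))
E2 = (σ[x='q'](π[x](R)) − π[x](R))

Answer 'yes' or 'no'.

E1 per-node cardinality:
  R → 4
  π[x](R) → 4
  σ[x='q'](π[x](R)) → 2
  R → 4
  π[x](R) → 4
  (σ[x='q'](π[x](R)) ∪ π[x](R)) → 6
E2 per-node cardinality:
  R → 4
  π[x](R) → 4
  σ[x='q'](π[x](R)) → 2
  R → 4
  π[x](R) → 4
  (σ[x='q'](π[x](R)) − π[x](R)) → 0

E1 result:
x
q
q
q
q
r
t
E2 result:
x
(0 rows)
Witness: ('t',) appears 1× in E1 but 0× in E2.

no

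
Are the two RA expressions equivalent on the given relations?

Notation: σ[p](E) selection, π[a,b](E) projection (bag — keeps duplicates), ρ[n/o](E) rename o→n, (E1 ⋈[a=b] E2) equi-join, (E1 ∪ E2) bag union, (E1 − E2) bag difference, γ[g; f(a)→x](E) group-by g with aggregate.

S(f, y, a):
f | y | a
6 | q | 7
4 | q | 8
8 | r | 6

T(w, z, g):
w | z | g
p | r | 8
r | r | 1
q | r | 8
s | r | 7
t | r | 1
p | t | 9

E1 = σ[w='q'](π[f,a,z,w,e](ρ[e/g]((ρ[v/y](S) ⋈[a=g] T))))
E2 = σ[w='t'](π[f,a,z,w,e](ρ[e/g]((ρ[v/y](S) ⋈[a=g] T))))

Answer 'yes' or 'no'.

E1 per-node cardinality:
  S → 3
  ρ[v/y](S) → 3
  T → 6
  (ρ[v/y](S) ⋈[a=g] T) → 3
  ρ[e/g]((ρ[v/y](S) ⋈[a=g] T)) → 3
  π[f,a,z,w,e](ρ[e/g]((ρ[v/y](S) ⋈[a=g] T))) → 3
  σ[w='q'](π[f,a,z,w,e](ρ[e/g]((ρ[v/y](S) ⋈[a=g] T)))) → 1
E2 per-node cardinality:
  S → 3
  ρ[v/y](S) → 3
  T → 6
  (ρ[v/y](S) ⋈[a=g] T) → 3
  ρ[e/g]((ρ[v/y](S) ⋈[a=g] T)) → 3
  π[f,a,z,w,e](ρ[e/g]((ρ[v/y](S) ⋈[a=g] T))) → 3
  σ[w='t'](π[f,a,z,w,e](ρ[e/g]((ρ[v/y](S) ⋈[a=g] T)))) → 0

E1 result:
f | a | z | w | e
4 | 8 | r | q | 8
E2 result:
f | a | z | w | e
(0 rows)
Witness: (4, 8, 'r', 'q', 8) appears 1× in E1 but 0× in E2.

no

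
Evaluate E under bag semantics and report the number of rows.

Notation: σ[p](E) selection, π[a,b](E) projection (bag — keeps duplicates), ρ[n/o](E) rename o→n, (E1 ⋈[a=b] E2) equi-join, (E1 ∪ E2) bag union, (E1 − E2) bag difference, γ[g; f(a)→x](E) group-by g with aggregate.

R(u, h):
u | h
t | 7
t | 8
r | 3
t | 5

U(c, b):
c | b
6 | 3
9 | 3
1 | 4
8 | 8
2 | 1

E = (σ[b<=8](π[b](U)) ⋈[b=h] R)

Stepwise |·|:
  U → 5
  π[b](U) → 5
  σ[b<=8](π[b](U)) → 5
  R → 4
  (σ[b<=8](π[b](U)) ⋈[b=h] R) → 3

|E| = 3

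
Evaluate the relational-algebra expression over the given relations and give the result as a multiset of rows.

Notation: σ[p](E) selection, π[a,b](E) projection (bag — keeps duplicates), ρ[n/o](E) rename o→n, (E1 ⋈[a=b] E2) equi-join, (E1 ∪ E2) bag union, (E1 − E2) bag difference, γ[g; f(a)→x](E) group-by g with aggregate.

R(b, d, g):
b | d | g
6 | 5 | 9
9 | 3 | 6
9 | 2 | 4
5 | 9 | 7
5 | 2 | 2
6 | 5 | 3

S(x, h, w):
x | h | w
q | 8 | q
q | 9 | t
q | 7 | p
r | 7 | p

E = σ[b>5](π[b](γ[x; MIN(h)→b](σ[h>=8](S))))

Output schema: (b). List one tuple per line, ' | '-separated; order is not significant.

Per-node cardinality:
  S → 4
  σ[h>=8](S) → 2
  γ[x; MIN(h)→b](σ[h>=8](S)) → 1
  π[b](γ[x; MIN(h)→b](σ[h>=8](S))) → 1
  σ[b>5](π[b](γ[x; MIN(h)→b](σ[h>=8](S)))) → 1

== RESULT ==
b
8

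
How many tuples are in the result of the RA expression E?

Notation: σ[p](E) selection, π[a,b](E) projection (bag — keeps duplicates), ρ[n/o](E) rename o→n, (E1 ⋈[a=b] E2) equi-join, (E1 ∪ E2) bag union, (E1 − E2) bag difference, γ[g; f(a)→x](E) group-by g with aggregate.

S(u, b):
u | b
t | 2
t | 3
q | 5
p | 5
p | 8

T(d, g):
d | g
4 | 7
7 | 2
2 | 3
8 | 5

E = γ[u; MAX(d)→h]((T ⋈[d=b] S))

Per-node cardinality:
  T → 4
  S → 5
  (T ⋈[d=b] S) → 2
  γ[u; MAX(d)→h]((T ⋈[d=b] S)) → 2

|E| = 2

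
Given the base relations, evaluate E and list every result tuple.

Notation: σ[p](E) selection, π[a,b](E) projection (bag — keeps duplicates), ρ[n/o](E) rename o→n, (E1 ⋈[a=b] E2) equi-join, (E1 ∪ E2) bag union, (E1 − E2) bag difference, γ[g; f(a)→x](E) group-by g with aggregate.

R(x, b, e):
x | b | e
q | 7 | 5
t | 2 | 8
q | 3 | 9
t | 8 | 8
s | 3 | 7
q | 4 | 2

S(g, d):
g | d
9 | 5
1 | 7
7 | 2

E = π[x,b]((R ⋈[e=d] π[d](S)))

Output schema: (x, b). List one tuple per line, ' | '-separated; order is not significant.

Row counts bottom-up:
  R → 6
  S → 3
  π[d](S) → 3
  (R ⋈[e=d] π[d](S)) → 3
  π[x,b]((R ⋈[e=d] π[d](S))) → 3

== RESULT ==
x | b
q | 4
q | 7
s | 3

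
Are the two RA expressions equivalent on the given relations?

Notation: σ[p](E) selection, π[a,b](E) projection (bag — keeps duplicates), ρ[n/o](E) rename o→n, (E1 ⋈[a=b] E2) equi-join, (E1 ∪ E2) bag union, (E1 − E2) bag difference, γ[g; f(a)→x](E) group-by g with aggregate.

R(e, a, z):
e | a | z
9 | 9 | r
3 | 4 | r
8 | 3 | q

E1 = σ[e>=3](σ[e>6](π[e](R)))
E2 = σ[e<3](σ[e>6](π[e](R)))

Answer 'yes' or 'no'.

E1 row counts bottom-up:
  R → 3
  π[e](R) → 3
  σ[e>6](π[e](R)) → 2
  σ[e>=3](σ[e>6](π[e](R))) → 2
E2 row counts bottom-up:
  R → 3
  π[e](R) → 3
  σ[e>6](π[e](R)) → 2
  σ[e<3](σ[e>6](π[e](R))) → 0

E1 result:
e
8
9
E2 result:
e
(0 rows)
Witness: (8,) appears 1× in E1 but 0× in E2.

no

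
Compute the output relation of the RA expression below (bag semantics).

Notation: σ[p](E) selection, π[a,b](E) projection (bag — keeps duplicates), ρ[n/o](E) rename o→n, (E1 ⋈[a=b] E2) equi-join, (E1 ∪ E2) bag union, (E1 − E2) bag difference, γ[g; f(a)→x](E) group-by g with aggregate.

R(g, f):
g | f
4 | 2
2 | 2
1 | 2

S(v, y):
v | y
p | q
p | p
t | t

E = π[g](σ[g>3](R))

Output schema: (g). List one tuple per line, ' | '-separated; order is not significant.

Row counts bottom-up:
  R → 3
  σ[g>3](R) → 1
  π[g](σ[g>3](R)) → 1

== RESULT ==
g
4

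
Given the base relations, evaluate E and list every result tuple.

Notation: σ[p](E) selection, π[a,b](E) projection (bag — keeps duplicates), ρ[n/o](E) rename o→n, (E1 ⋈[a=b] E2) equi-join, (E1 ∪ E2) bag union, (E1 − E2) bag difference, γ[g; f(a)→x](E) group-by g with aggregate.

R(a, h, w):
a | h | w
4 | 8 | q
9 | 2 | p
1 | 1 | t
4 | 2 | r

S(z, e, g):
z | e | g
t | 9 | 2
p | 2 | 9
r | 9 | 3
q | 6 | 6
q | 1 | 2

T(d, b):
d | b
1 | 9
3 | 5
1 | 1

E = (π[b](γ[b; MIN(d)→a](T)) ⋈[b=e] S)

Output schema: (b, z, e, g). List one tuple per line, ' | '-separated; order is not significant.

Stepwise |·|:
  T → 3
  γ[b; MIN(d)→a](T) → 3
  π[b](γ[b; MIN(d)→a](T)) → 3
  S → 5
  (π[b](γ[b; MIN(d)→a](T)) ⋈[b=e] S) → 3

== RESULT ==
b | z | e | g
1 | q | 1 | 2
9 | r | 9 | 3
9 | t | 9 | 2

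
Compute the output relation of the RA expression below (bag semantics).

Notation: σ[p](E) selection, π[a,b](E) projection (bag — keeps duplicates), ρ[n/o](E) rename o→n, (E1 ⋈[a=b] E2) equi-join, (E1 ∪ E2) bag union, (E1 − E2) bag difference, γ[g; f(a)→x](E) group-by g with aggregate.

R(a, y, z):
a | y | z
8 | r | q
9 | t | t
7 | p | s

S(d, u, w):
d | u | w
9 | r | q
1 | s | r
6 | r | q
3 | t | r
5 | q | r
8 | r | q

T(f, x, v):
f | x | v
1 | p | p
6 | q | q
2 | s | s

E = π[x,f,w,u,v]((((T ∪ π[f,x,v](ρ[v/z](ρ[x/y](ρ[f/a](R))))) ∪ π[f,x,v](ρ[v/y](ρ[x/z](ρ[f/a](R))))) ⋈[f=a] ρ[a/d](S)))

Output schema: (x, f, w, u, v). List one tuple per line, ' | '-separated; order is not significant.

Stepwise |·|:
  T → 3
  R → 3
  ρ[f/a](R) → 3
  ρ[x/y](ρ[f/a](R)) → 3
  ρ[v/z](ρ[x/y](ρ[f/a](R))) → 3
  π[f,x,v](ρ[v/z](ρ[x/y](ρ[f/a](R)))) → 3
  (T ∪ π[f,x,v](ρ[v/z](ρ[x/y](ρ[f/a](R))))) → 6
  R → 3
  ρ[f/a](R) → 3
  ρ[x/z](ρ[f/a](R)) → 3
  ρ[v/y](ρ[x/z](ρ[f/a](R))) → 3
  π[f,x,v](ρ[v/y](ρ[x/z](ρ[f/a](R)))) → 3
  ((T ∪ π[f,x,v](ρ[v/z](ρ[x/y](ρ[f/a](R))))) ∪ π[f,x,v](ρ[v/y](ρ[x/z](ρ[f/a](R))))) → 9
  S → 6
  ρ[a/d](S) → 6
  (((T ∪ π[f,x,v](ρ[v/z](ρ[x/y](ρ[f/a](R))))) ∪ π[f,x,v](ρ[v/y](ρ[x/z](ρ[f/a](R))))) ⋈[f=a] ρ[a/d](S)) → 6
  π[x,f,w,u,v]((((T ∪ π[f,x,v](ρ[v/z](ρ[x/y](ρ[f/a](R))))) ∪ π[f,x,v](ρ[v/y](ρ[x/z](ρ[f/a](R))))) ⋈[f=a] ρ[a/d](S))) → 6

== RESULT ==
x | f | w | u | v
p | 1 | r | s | p
q | 6 | q | r | q
q | 8 | q | r | r
r | 8 | q | r | q
t | 9 | q | r | t
t | 9 | q | r | t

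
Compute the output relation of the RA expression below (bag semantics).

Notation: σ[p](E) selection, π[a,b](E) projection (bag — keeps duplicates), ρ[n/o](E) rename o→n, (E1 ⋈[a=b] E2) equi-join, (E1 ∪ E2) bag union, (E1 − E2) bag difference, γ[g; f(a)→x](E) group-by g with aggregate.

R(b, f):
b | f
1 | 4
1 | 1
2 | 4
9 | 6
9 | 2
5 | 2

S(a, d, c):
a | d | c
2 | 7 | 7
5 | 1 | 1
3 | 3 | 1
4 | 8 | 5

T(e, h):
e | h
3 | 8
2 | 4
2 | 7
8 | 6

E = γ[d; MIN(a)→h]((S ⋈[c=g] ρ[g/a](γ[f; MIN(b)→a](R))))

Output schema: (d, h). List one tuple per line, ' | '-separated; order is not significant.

Subexpression sizes:
  S → 4
  R → 6
  γ[f; MIN(b)→a](R) → 4
  ρ[g/a](γ[f; MIN(b)→a](R)) → 4
  (S ⋈[c=g] ρ[g/a](γ[f; MIN(b)→a](R))) → 5
  γ[d; MIN(a)→h]((S ⋈[c=g] ρ[g/a](γ[f; MIN(b)→a](R)))) → 3

== RESULT ==
d | h
1 | 5
3 | 3
8 | 4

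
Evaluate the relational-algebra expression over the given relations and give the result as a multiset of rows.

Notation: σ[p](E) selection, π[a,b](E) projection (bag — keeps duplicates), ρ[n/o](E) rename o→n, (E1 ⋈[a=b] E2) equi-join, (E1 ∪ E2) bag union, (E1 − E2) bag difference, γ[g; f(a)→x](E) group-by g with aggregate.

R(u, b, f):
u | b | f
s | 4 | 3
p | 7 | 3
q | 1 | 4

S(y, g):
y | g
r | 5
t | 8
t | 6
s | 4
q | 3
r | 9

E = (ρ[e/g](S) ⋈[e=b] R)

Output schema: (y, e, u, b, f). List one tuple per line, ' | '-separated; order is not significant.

Row counts bottom-up:
  S → 6
  ρ[e/g](S) → 6
  R → 3
  (ρ[e/g](S) ⋈[e=b] R) → 1

== RESULT ==
y | e | u | b | f
s | 4 | s | 4 | 3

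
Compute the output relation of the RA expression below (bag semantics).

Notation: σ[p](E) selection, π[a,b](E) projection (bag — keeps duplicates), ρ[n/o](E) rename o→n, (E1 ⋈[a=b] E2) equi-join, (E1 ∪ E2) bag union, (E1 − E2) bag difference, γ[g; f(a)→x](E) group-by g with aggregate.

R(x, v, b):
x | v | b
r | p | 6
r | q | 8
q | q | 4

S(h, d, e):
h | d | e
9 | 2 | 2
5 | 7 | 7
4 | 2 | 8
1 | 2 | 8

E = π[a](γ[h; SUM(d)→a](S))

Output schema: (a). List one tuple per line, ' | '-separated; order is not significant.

Per-node cardinality:
  S → 4
  γ[h; SUM(d)→a](S) → 4
  π[a](γ[h; SUM(d)→a](S)) → 4

== RESULT ==
a
2
2
2
7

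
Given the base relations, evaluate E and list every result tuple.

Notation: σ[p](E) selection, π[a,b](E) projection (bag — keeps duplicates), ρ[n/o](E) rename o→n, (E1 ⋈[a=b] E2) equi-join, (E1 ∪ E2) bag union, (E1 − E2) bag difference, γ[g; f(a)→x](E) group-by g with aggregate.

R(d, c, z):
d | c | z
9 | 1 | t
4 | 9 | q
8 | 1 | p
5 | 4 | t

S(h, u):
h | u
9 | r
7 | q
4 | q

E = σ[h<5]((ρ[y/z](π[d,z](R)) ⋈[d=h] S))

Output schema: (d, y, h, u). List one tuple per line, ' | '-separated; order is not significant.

Per-node cardinality:
  R → 4
  π[d,z](R) → 4
  ρ[y/z](π[d,z](R)) → 4
  S → 3
  (ρ[y/z](π[d,z](R)) ⋈[d=h] S) → 2
  σ[h<5]((ρ[y/z](π[d,z](R)) ⋈[d=h] S)) → 1

== RESULT ==
d | y | h | u
4 | q | 4 | q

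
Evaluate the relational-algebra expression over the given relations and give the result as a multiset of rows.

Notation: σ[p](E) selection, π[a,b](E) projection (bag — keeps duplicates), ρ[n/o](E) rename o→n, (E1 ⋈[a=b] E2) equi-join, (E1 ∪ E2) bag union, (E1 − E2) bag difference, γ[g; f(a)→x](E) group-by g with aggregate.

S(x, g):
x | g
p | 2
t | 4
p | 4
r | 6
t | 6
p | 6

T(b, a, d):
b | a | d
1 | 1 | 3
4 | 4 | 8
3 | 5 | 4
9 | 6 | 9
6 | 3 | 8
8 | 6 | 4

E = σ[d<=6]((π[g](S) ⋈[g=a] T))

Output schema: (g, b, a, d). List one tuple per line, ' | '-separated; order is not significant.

Per-node cardinality:
  S → 6
  π[g](S) → 6
  T → 6
  (π[g](S) ⋈[g=a] T) → 8
  σ[d<=6]((π[g](S) ⋈[g=a] T)) → 3

== RESULT ==
g | b | a | d
6 | 8 | 6 | 4
6 | 8 | 6 | 4
6 | 8 | 6 | 4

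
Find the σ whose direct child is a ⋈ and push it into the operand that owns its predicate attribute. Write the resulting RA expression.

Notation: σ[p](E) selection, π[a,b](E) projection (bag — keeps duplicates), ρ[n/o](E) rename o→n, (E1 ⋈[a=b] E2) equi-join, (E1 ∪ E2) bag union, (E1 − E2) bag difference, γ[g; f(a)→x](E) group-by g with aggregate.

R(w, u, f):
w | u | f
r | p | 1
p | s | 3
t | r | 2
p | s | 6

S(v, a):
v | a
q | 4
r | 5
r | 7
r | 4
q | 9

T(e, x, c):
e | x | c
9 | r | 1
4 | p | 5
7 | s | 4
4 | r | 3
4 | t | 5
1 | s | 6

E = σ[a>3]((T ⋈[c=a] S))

σ filters on a, owned by the right side.
E' = (T ⋈[c=a] σ[a>3](S))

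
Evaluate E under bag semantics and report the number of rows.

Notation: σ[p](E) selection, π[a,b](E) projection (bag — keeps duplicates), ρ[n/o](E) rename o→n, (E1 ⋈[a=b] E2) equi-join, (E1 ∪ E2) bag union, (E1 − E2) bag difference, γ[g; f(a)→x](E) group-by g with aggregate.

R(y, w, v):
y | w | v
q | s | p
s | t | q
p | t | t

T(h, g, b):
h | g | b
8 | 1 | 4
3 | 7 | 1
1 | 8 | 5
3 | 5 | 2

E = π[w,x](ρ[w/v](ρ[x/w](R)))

Per-node cardinality:
  R → 3
  ρ[x/w](R) → 3
  ρ[w/v](ρ[x/w](R)) → 3
  π[w,x](ρ[w/v](ρ[x/w](R))) → 3

|E| = 3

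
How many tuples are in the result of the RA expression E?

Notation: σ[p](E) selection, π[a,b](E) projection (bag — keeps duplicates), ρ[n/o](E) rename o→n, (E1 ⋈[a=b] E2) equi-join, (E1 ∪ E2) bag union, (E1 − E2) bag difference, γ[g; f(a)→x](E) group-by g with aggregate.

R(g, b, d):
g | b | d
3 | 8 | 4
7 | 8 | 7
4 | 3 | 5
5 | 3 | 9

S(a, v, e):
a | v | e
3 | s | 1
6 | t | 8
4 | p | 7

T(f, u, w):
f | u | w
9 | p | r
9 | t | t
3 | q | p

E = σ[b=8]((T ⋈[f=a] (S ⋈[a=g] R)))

Per-node cardinality:
  T → 3
  S → 3
  R → 4
  (S ⋈[a=g] R) → 2
  (T ⋈[f=a] (S ⋈[a=g] R)) → 1
  σ[b=8]((T ⋈[f=a] (S ⋈[a=g] R))) → 1

|E| = 1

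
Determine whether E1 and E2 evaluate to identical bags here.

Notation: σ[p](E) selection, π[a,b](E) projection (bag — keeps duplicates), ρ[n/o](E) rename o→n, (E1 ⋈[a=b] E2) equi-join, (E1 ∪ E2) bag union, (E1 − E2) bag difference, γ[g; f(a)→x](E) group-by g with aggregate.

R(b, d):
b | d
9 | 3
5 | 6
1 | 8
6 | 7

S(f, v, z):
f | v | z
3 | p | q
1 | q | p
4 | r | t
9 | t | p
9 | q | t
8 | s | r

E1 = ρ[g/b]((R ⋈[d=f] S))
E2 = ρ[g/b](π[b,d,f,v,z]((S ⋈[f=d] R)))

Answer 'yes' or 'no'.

E1 row counts bottom-up:
  R → 4
  S → 6
  (R ⋈[d=f] S) → 2
  ρ[g/b]((R ⋈[d=f] S)) → 2
E2 row counts bottom-up:
  S → 6
  R → 4
  (S ⋈[f=d] R) → 2
  π[b,d,f,v,z]((S ⋈[f=d] R)) → 2
  ρ[g/b](π[b,d,f,v,z]((S ⋈[f=d] R))) → 2

E1 and E2 produce the same multiset:
g | d | f | v | z
1 | 8 | 8 | s | r
9 | 3 | 3 | p | q

yes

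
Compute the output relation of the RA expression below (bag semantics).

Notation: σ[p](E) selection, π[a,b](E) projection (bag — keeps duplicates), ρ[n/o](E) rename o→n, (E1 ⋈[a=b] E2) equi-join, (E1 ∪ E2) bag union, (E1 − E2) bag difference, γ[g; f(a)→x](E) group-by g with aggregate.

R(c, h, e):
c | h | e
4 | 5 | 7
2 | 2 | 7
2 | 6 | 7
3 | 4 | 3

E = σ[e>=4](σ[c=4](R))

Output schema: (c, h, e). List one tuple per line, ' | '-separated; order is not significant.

Per-node cardinality:
  R → 4
  σ[c=4](R) → 1
  σ[e>=4](σ[c=4](R)) → 1

== RESULT ==
c | h | e
4 | 5 | 7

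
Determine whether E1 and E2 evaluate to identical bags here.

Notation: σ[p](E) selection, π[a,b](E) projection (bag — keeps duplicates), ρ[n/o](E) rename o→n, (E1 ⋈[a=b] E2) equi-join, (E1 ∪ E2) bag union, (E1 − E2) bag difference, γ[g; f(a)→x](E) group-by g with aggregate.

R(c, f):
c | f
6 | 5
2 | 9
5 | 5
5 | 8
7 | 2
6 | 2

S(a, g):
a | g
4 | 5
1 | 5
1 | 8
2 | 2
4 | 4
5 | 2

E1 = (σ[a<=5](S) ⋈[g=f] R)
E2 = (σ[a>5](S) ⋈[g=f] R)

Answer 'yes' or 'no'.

E1 row counts bottom-up:
  S → 6
  σ[a<=5](S) → 6
  R → 6
  (σ[a<=5](S) ⋈[g=f] R) → 9
E2 row counts bottom-up:
  S → 6
  σ[a>5](S) → 0
  R → 6
  (σ[a>5](S) ⋈[g=f] R) → 0

E1 result:
a | g | c | f
1 | 5 | 5 | 5
1 | 5 | 6 | 5
1 | 8 | 5 | 8
2 | 2 | 6 | 2
2 | 2 | 7 | 2
4 | 5 | 5 | 5
4 | 5 | 6 | 5
5 | 2 | 6 | 2
5 | 2 | 7 | 2
E2 result:
a | g | c | f
(0 rows)
Witness: (1, 8, 5, 8) appears 1× in E1 but 0× in E2.

no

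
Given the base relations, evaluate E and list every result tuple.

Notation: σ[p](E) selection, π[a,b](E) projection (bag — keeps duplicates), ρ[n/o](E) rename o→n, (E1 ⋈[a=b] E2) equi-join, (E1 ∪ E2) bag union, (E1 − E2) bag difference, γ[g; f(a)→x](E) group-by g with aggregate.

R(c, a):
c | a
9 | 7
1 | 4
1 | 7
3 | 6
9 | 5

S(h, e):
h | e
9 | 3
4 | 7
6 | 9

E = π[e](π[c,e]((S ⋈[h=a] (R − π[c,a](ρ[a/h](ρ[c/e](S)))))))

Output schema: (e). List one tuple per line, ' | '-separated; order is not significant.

Row counts bottom-up:
  S → 3
  R → 5
  S → 3
  ρ[c/e](S) → 3
  ρ[a/h](ρ[c/e](S)) → 3
  π[c,a](ρ[a/h](ρ[c/e](S))) → 3
  (R − π[c,a](ρ[a/h](ρ[c/e](S)))) → 5
  (S ⋈[h=a] (R − π[c,a](ρ[a/h](ρ[c/e](S))))) → 2
  π[c,e]((S ⋈[h=a] (R − π[c,a](ρ[a/h](ρ[c/e](S)))))) → 2
  π[e](π[c,e]((S ⋈[h=a] (R − π[c,a](ρ[a/h](ρ[c/e](S))))))) → 2

== RESULT ==
e
7
9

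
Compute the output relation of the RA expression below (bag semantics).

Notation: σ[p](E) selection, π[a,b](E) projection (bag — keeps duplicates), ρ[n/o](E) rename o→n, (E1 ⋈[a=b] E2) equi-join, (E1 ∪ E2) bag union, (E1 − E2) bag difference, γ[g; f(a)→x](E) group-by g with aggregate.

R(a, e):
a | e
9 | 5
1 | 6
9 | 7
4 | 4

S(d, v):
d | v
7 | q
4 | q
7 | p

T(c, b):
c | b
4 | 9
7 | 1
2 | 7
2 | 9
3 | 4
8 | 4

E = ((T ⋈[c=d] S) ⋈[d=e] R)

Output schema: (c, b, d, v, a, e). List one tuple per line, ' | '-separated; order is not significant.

Row counts bottom-up:
  T → 6
  S → 3
  (T ⋈[c=d] S) → 3
  R → 4
  ((T ⋈[c=d] S) ⋈[d=e] R) → 3

== RESULT ==
c | b | d | v | a | e
4 | 9 | 4 | q | 4 | 4
7 | 1 | 7 | p | 9 | 7
7 | 1 | 7 | q | 9 | 7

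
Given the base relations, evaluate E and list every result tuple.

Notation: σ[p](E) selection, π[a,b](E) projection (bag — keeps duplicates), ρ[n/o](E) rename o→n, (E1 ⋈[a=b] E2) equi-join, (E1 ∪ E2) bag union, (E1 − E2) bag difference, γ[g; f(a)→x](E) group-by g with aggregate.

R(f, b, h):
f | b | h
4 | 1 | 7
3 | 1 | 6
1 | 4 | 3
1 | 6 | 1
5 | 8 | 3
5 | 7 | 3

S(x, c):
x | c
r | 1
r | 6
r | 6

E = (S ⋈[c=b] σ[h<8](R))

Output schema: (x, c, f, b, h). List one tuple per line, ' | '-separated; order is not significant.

Per-node cardinality:
  S → 3
  R → 6
  σ[h<8](R) → 6
  (S ⋈[c=b] σ[h<8](R)) → 4

== RESULT ==
x | c | f | b | h
r | 1 | 3 | 1 | 6
r | 1 | 4 | 1 | 7
r | 6 | 1 | 6 | 1
r | 6 | 1 | 6 | 1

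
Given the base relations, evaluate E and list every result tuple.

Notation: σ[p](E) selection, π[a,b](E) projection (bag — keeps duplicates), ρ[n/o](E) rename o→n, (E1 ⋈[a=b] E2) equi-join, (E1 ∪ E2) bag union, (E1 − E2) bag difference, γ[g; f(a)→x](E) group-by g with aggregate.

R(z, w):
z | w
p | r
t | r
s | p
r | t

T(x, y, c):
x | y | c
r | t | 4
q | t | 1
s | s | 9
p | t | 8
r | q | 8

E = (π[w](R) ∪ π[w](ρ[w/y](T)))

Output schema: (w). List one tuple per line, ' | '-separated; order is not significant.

Subexpression sizes:
  R → 4
  π[w](R) → 4
  T → 5
  ρ[w/y](T) → 5
  π[w](ρ[w/y](T)) → 5
  (π[w](R) ∪ π[w](ρ[w/y](T))) → 9

== RESULT ==
w
p
q
r
r
s
t
t
t
t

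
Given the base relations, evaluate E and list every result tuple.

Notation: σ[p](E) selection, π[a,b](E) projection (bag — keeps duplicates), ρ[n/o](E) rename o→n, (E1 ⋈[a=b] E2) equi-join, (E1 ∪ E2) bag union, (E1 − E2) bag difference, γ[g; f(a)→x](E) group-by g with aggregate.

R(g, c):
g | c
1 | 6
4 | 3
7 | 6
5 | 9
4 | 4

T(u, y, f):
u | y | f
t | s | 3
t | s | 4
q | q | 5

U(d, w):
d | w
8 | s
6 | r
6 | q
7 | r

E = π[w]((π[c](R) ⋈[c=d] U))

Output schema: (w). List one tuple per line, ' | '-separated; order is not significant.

Per-node cardinality:
  R → 5
  π[c](R) → 5
  U → 4
  (π[c](R) ⋈[c=d] U) → 4
  π[w]((π[c](R) ⋈[c=d] U)) → 4

== RESULT ==
w
q
q
r
r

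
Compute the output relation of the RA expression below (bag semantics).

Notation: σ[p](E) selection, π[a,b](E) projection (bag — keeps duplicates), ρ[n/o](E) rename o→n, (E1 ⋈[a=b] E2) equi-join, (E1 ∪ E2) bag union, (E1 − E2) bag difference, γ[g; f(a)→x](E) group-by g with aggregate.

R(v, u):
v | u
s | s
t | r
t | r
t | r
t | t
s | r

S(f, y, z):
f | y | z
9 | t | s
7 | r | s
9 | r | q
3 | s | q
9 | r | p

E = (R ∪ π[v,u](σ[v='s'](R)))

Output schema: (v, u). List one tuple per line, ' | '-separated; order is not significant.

Subexpression sizes:
  R → 6
  R → 6
  σ[v='s'](R) → 2
  π[v,u](σ[v='s'](R)) → 2
  (R ∪ π[v,u](σ[v='s'](R))) → 8

== RESULT ==
v | u
s | r
s | r
s | s
s | s
t | r
t | r
t | r
t | t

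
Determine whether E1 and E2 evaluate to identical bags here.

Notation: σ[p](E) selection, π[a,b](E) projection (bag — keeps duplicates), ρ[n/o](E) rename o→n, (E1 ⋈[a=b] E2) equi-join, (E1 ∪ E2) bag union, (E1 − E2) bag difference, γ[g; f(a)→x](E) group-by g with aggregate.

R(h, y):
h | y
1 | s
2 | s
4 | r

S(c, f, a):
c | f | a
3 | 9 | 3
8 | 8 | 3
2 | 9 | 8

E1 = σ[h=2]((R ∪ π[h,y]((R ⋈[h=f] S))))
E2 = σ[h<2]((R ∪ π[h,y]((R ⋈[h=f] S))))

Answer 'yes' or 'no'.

E1 per-node cardinality:
  R → 3
  R → 3
  S → 3
  (R ⋈[h=f] S) → 0
  π[h,y]((R ⋈[h=f] S)) → 0
  (R ∪ π[h,y]((R ⋈[h=f] S))) → 3
  σ[h=2]((R ∪ π[h,y]((R ⋈[h=f] S)))) → 1
E2 per-node cardinality:
  R → 3
  R → 3
  S → 3
  (R ⋈[h=f] S) → 0
  π[h,y]((R ⋈[h=f] S)) → 0
  (R ∪ π[h,y]((R ⋈[h=f] S))) → 3
  σ[h<2]((R ∪ π[h,y]((R ⋈[h=f] S)))) → 1

E1 result:
h | y
2 | s
E2 result:
h | y
1 | s
Witness: (2, 's') appears 1× in E1 but 0× in E2.

no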